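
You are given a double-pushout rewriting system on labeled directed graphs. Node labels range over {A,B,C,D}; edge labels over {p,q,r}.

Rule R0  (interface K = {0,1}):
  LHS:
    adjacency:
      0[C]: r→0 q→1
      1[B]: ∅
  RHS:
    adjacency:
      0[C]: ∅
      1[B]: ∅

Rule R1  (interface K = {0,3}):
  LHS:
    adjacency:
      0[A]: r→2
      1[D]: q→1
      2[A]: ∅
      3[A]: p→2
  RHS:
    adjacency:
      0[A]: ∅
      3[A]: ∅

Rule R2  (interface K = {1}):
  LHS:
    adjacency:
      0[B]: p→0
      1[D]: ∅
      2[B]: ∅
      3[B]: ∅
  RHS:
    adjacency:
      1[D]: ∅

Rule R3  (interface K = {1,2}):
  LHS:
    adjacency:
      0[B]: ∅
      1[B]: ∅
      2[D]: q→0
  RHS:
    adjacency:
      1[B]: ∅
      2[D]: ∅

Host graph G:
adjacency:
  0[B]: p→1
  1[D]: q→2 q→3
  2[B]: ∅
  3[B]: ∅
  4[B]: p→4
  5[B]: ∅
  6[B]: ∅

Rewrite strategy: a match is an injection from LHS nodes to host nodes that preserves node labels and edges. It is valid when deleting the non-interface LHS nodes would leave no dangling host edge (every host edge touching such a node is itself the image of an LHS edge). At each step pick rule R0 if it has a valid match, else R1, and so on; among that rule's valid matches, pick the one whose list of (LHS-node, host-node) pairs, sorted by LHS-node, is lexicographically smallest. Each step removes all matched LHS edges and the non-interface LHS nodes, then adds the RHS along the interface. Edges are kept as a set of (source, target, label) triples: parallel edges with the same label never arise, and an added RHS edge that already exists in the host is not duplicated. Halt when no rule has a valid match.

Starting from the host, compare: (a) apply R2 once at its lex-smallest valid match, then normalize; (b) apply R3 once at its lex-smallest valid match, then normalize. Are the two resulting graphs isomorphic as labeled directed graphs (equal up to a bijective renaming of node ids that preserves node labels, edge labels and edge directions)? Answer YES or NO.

Answer: YES

Rewrite trace:
branch R2-first: apply at {0↦4, 1↦1, 2↦5, 3↦6} → |E|=3, then 2 more step(s) → NF |V|=2 |E|=1 V={0:B, 1:D} E=0-p->1
branch R3-first: apply at {0↦2, 1↦0, 2↦1} → |E|=3, then 2 more step(s) → NF |V|=2 |E|=1 V={0:B, 1:D} E=0-p->1
graphs isomorphic (equal up to label-preserving node renaming)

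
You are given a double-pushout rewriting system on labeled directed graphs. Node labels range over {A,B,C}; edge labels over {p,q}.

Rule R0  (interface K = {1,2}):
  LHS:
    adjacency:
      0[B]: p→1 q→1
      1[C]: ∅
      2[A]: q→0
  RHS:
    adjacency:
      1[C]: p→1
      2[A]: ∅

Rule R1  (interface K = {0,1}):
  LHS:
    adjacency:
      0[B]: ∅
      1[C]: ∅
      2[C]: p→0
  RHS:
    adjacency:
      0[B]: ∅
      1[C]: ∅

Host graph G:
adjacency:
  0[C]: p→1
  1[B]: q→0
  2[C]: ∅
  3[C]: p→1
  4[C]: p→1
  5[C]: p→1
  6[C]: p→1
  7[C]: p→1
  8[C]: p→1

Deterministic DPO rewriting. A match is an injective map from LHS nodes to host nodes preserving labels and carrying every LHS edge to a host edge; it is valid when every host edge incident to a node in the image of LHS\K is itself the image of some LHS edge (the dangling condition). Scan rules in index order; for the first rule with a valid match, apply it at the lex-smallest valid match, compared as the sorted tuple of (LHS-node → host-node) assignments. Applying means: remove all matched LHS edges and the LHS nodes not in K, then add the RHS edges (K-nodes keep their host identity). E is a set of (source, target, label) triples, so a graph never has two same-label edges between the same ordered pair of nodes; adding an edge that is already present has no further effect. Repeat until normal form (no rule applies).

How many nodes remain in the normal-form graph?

Answer: 3

Rewrite trace:
initial: |V|=9 |E|=8  E = 0-p->1 1-q->0 3-p->1 4-p->1 5-p->1 6-p->1 7-p->1 8-p->1
step 1: apply R1 at {0↦1, 1↦0, 2↦3}  → |V|=8 |E|=7  E = 0-p->1 1-q->0 4-p->1 5-p->1 6-p->1 7-p->1 8-p->1
step 2: apply R1 at {0↦1, 1↦0, 2↦4}  → |V|=7 |E|=6  E = 0-p->1 1-q->0 5-p->1 6-p->1 7-p->1 8-p->1
step 3: apply R1 at {0↦1, 1↦0, 2↦5}  → |V|=6 |E|=5  E = 0-p->1 1-q->0 6-p->1 7-p->1 8-p->1
step 4: apply R1 at {0↦1, 1↦0, 2↦6}  → |V|=5 |E|=4  E = 0-p->1 1-q->0 7-p->1 8-p->1
step 5: apply R1 at {0↦1, 1↦0, 2↦7}  → |V|=4 |E|=3  E = 0-p->1 1-q->0 8-p->1
step 6: apply R1 at {0↦1, 1↦0, 2↦8}  → |V|=3 |E|=2  E = 0-p->1 1-q->0
normal form: no rule applies after step 6
NF nodes: {0:C, 1:B, 2:C}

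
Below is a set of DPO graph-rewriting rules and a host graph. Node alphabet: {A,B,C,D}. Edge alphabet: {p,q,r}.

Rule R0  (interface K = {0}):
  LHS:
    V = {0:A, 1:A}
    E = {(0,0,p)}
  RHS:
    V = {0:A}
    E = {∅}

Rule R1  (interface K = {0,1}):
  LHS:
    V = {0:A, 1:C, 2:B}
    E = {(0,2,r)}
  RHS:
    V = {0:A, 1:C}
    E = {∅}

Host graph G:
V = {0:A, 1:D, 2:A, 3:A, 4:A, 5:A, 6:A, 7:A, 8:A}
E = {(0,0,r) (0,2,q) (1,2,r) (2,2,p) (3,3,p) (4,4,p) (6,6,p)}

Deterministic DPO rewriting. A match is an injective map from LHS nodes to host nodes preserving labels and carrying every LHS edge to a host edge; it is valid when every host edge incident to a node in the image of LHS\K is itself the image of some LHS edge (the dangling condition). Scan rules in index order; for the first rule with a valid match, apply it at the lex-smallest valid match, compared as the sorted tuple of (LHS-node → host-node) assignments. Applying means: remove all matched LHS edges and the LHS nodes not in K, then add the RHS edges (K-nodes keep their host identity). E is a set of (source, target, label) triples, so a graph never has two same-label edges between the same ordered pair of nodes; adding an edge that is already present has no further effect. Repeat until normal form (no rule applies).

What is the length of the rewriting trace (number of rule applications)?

Answer: 4

Rewrite trace:
initial: |V|=9 |E|=7  E = 0-r->0 0-q->2 1-r->2 2-p->2 3-p->3 4-p->4 6-p->6
step 1: apply R0 at {0↦2, 1↦5}  → |V|=8 |E|=6  E = 0-r->0 0-q->2 1-r->2 3-p->3 4-p->4 6-p->6
step 2: apply R0 at {0↦3, 1↦7}  → |V|=7 |E|=5  E = 0-r->0 0-q->2 1-r->2 4-p->4 6-p->6
step 3: apply R0 at {0↦4, 1↦3}  → |V|=6 |E|=4  E = 0-r->0 0-q->2 1-r->2 6-p->6
step 4: apply R0 at {0↦6, 1↦4}  → |V|=5 |E|=3  E = 0-r->0 0-q->2 1-r->2
final graph: no rule applies after step 4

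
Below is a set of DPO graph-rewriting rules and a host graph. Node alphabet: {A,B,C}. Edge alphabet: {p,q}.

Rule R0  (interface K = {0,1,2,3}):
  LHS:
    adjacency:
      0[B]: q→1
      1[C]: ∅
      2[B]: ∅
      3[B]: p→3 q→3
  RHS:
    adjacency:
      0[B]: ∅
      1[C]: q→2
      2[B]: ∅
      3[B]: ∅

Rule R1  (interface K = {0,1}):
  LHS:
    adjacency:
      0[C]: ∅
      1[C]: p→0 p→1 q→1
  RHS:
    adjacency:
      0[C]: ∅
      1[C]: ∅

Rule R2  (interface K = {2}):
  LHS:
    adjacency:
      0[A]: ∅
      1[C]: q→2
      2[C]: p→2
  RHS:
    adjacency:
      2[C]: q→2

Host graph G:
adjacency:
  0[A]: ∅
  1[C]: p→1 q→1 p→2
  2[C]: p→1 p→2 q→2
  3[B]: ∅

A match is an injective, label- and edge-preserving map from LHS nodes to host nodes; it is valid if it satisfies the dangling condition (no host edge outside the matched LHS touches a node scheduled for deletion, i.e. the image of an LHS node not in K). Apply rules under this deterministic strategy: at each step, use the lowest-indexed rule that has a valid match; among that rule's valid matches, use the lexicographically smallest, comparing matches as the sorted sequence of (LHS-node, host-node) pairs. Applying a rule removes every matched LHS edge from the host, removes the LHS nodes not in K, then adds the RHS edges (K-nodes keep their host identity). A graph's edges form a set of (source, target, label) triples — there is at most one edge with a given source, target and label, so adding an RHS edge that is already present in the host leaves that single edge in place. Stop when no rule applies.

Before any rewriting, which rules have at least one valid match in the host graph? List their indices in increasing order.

R0: no valid match — LHS pattern not found
R1: 2 valid matches — {0↦1, 1↦2}, {0↦2, 1↦1}
R2: no valid match — LHS pattern not found

Answer: [R1]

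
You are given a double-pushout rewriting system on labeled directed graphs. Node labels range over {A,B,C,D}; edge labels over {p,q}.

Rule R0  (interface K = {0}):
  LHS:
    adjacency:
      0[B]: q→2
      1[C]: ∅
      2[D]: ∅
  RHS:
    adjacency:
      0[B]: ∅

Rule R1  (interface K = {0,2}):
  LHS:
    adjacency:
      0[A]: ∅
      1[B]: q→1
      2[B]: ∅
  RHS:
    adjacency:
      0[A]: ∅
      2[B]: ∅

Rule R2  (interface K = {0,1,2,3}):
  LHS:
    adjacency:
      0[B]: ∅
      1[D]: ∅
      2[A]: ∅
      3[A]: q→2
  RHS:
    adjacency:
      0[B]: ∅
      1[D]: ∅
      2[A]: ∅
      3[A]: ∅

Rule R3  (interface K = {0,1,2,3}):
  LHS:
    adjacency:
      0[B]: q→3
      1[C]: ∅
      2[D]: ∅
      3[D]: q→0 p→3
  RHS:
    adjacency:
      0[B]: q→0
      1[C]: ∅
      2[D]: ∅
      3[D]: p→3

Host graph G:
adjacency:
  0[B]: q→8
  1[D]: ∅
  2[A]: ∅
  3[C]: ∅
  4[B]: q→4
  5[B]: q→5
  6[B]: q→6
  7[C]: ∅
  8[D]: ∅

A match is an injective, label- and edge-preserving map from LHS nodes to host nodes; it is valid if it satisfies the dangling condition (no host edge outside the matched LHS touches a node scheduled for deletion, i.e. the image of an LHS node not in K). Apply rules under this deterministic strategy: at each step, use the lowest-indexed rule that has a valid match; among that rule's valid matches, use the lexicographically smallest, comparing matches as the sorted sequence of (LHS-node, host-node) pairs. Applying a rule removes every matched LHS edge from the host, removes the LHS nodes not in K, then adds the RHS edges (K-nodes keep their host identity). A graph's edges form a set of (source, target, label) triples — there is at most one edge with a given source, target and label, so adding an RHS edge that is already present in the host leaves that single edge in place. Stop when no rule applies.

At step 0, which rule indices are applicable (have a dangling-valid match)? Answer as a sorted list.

Answer: [R0,R1]

Steps:
R0: 2 valid matches — {0↦0, 1↦3, 2↦8}, {0↦0, 1↦7, 2↦8}
R1: 9 valid matches — {0↦2, 1↦4, 2↦0}, {0↦2, 1↦4, 2↦5}, {0↦2, 1↦4, 2↦6} (+6 more)
R2: no valid match — LHS pattern not found
R3: no valid match — LHS pattern not found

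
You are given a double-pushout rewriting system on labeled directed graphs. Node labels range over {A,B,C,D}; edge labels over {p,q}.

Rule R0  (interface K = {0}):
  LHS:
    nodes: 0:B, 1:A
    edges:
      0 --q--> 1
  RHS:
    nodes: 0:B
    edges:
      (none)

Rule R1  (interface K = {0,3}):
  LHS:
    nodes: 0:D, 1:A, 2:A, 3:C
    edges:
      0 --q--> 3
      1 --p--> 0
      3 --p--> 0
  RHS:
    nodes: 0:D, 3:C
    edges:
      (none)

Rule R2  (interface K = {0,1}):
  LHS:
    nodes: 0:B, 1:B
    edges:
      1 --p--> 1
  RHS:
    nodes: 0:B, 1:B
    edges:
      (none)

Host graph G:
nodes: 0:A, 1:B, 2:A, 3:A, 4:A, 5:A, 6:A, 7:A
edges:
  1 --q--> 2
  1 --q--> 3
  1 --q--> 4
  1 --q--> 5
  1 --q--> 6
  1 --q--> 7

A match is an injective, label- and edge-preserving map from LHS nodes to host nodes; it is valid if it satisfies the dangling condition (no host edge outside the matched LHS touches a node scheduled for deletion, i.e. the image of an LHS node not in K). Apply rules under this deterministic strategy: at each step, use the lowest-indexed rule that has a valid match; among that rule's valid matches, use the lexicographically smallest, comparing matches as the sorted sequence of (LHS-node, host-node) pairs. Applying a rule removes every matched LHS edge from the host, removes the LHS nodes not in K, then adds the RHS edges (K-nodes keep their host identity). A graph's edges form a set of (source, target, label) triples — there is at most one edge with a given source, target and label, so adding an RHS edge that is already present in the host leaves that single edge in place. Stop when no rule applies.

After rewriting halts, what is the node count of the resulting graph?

start.  V:8 E:6  edges: 1-q->2 1-q->3 1-q->4 1-q->5 1-q->6 1-q->7
1. fire R0 via {0↦1, 1↦2}  →  V:7 E:5  edges: 1-q->3 1-q->4 1-q->5 1-q->6 1-q->7
2. fire R0 via {0↦1, 1↦3}  →  V:6 E:4  edges: 1-q->4 1-q->5 1-q->6 1-q->7
3. fire R0 via {0↦1, 1↦4}  →  V:5 E:3  edges: 1-q->5 1-q->6 1-q->7
4. fire R0 via {0↦1, 1↦5}  →  V:4 E:2  edges: 1-q->6 1-q->7
5. fire R0 via {0↦1, 1↦6}  →  V:3 E:1  edges: 1-q->7
6. fire R0 via {0↦1, 1↦7}  →  V:2 E:0  edges: ∅
normal form: no rule applies after step 6
NF nodes: {0:A, 1:B}

Answer: 2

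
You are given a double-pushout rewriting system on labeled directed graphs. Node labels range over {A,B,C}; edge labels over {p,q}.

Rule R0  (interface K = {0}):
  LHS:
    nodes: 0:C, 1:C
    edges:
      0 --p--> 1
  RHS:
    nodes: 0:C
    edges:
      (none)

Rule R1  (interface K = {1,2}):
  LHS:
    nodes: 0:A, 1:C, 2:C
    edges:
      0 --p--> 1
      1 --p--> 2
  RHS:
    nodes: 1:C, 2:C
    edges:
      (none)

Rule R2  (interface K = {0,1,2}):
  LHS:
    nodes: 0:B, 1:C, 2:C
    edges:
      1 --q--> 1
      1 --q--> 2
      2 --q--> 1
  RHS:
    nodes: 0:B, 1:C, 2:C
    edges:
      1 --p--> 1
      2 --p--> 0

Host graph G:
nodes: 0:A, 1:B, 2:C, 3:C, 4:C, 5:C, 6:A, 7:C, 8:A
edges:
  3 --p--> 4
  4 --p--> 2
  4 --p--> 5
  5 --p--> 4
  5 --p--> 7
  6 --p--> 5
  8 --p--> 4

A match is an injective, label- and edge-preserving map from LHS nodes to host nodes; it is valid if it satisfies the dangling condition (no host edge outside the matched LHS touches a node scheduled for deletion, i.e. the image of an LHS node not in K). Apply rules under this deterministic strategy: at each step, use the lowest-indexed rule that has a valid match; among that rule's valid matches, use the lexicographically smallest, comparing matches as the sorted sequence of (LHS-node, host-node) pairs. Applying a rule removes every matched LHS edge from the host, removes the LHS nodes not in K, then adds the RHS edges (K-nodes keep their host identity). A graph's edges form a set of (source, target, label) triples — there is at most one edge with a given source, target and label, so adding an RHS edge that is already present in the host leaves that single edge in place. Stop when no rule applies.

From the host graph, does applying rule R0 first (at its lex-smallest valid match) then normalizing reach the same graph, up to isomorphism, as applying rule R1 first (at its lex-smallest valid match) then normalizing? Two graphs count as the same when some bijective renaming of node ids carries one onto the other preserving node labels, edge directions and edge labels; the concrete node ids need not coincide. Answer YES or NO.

Answer: YES

Rewrite trace:
branch R0-first: apply at {0↦4, 1↦2} → |E|=6, then 3 more step(s) → NF |V|=5 |E|=2 V={0:A, 1:B, 3:C, 4:C, 8:A} E=3-p->4 8-p->4
branch R1-first: apply at {0↦6, 1↦5, 2↦4} → |E|=5, then 3 more step(s) → NF |V|=5 |E|=2 V={0:A, 1:B, 3:C, 4:C, 8:A} E=3-p->4 8-p->4
graphs isomorphic (equal up to label-preserving node renaming)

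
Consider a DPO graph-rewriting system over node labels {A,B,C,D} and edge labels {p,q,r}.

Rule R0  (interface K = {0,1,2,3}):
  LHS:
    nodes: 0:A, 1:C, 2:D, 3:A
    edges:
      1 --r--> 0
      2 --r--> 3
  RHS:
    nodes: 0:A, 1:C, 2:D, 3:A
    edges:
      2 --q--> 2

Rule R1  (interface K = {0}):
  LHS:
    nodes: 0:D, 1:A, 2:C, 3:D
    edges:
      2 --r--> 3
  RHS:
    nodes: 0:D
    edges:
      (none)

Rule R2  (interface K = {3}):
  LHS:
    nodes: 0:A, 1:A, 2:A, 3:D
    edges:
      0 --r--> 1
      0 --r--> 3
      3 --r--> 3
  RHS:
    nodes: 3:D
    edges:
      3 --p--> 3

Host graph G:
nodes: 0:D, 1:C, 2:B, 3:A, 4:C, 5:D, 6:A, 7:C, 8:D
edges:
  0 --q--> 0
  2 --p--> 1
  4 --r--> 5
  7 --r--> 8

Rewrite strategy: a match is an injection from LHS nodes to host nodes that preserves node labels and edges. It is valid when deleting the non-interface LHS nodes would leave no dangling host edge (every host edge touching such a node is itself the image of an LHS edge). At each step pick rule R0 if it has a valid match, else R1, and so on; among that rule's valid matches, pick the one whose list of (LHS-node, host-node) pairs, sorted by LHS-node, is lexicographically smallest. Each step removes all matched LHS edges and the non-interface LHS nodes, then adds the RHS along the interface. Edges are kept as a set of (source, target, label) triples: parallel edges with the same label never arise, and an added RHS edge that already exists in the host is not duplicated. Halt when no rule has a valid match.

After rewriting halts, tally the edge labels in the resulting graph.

Answer: p:1 q:1

Rewrite trace:
[0] host  ⇒  9 nodes, 4 edges  {0-q->0 2-p->1 4-r->5 7-r->8}
[1] R1 @ {0↦0, 1↦3, 2↦4, 3↦5}  ⇒  6 nodes, 3 edges  {0-q->0 2-p->1 7-r->8}
[2] R1 @ {0↦0, 1↦6, 2↦7, 3↦8}  ⇒  3 nodes, 2 edges  {0-q->0 2-p->1}
halt: no rule applies after step 2
NF edges: [(0, 0, 'q'), (2, 1, 'p')]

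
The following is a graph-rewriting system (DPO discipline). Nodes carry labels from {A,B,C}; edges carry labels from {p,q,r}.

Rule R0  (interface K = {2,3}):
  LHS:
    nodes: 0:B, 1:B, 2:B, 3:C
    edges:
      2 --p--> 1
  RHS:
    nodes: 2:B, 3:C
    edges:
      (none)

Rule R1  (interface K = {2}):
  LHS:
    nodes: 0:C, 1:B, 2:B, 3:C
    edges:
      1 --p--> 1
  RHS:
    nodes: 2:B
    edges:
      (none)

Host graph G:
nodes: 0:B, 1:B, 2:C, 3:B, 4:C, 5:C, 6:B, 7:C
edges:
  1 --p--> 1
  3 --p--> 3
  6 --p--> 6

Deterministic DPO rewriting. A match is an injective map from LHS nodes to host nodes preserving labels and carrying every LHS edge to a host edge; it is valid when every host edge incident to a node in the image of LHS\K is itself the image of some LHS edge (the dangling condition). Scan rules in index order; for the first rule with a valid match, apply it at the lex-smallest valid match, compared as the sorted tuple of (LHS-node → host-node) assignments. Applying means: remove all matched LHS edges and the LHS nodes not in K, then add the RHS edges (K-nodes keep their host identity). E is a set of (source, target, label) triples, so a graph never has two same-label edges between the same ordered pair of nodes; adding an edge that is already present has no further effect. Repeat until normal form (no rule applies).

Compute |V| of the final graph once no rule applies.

Answer: 2

Steps:
[0] host  ⇒  8 nodes, 3 edges  {1-p->1 3-p->3 6-p->6}
[1] R1 @ {0↦2, 1↦1, 2↦0, 3↦4}  ⇒  5 nodes, 2 edges  {3-p->3 6-p->6}
[2] R1 @ {0↦5, 1↦3, 2↦0, 3↦7}  ⇒  2 nodes, 1 edges  {6-p->6}
halt: no rule applies after step 2
NF nodes: {0:B, 6:B}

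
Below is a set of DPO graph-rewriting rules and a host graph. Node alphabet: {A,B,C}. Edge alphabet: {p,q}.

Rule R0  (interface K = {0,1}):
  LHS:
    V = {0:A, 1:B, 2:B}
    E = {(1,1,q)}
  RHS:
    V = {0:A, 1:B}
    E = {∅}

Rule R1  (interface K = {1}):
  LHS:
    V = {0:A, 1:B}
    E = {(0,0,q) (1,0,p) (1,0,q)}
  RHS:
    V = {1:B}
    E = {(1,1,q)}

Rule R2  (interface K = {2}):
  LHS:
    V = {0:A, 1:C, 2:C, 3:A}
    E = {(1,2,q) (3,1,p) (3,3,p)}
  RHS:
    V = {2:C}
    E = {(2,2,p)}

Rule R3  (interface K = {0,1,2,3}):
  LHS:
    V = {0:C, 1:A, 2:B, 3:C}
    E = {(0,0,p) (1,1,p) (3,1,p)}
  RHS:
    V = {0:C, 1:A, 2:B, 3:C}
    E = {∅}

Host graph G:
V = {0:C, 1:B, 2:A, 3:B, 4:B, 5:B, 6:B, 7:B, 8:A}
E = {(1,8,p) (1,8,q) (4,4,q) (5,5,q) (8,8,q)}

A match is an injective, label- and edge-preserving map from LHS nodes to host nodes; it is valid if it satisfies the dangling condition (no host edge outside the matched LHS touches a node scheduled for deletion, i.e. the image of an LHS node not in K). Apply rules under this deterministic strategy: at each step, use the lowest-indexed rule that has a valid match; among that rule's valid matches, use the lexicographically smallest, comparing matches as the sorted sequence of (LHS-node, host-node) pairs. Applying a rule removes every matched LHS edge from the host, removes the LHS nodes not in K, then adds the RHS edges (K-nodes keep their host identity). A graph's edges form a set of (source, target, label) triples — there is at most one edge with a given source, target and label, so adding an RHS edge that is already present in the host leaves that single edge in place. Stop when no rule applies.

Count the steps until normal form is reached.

initial: |V|=9 |E|=5  E = 1-p->8 1-q->8 4-q->4 5-q->5 8-q->8
step 1: apply R0 at {0↦2, 1↦4, 2↦3}  → |V|=8 |E|=4  E = 1-p->8 1-q->8 5-q->5 8-q->8
step 2: apply R0 at {0↦2, 1↦5, 2↦4}  → |V|=7 |E|=3  E = 1-p->8 1-q->8 8-q->8
step 3: apply R1 at {0↦8, 1↦1}  → |V|=6 |E|=1  E = 1-q->1
step 4: apply R0 at {0↦2, 1↦1, 2↦5}  → |V|=5 |E|=0  E = ∅
final graph: no rule applies after step 4

Answer: 4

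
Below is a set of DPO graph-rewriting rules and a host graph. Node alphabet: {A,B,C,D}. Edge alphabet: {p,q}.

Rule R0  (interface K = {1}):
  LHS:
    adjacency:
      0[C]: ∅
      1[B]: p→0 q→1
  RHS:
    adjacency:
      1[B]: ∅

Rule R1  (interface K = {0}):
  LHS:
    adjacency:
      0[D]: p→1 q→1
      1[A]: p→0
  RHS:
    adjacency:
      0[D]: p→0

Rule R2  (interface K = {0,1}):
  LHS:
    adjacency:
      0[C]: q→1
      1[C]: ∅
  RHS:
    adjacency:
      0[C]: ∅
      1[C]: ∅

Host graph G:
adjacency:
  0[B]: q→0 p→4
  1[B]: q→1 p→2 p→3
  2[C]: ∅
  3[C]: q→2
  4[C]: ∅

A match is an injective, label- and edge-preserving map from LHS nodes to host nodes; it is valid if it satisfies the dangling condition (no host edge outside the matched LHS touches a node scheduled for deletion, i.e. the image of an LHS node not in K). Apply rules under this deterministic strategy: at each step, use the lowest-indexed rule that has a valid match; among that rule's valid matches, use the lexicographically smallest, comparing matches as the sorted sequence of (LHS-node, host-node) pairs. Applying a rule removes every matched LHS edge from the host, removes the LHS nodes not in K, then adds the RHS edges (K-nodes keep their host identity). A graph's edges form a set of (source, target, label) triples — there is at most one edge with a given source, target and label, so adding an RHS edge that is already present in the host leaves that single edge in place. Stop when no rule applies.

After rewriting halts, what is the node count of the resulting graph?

start.  V:5 E:6  edges: 0-q->0 0-p->4 1-q->1 1-p->2 1-p->3 3-q->2
1. fire R0 via {0↦4, 1↦0}  →  V:4 E:4  edges: 1-q->1 1-p->2 1-p->3 3-q->2
2. fire R2 via {0↦3, 1↦2}  →  V:4 E:3  edges: 1-q->1 1-p->2 1-p->3
3. fire R0 via {0↦2, 1↦1}  →  V:3 E:1  edges: 1-p->3
halt: no rule applies after step 3
NF nodes: {0:B, 1:B, 3:C}

Answer: 3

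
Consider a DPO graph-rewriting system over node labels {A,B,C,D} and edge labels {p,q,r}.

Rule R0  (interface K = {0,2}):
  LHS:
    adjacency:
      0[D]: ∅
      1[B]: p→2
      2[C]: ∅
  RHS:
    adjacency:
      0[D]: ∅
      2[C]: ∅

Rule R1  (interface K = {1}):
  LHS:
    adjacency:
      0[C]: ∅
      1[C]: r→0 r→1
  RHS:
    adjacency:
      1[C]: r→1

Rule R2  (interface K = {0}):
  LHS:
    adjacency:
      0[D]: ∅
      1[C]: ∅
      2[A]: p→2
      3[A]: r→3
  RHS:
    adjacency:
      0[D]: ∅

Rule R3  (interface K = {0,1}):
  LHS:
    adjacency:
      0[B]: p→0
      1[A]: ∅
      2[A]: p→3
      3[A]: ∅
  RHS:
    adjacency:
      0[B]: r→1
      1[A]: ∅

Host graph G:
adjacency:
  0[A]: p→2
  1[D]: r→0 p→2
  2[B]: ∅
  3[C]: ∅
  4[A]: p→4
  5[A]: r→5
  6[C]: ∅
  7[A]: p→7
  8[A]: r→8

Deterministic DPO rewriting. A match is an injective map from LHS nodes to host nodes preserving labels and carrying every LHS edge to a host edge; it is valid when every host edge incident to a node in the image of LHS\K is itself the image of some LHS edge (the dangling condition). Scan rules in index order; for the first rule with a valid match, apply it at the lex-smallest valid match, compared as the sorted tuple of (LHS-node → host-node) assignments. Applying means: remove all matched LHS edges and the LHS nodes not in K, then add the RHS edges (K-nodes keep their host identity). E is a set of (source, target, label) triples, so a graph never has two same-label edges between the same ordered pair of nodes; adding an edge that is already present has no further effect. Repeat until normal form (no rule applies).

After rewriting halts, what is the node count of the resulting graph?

Answer: 3

Steps:
start.  V:9 E:7  edges: 0-p->2 1-r->0 1-p->2 4-p->4 5-r->5 7-p->7 8-r->8
1. fire R2 via {0↦1, 1↦3, 2↦4, 3↦5}  →  V:6 E:5  edges: 0-p->2 1-r->0 1-p->2 7-p->7 8-r->8
2. fire R2 via {0↦1, 1↦6, 2↦7, 3↦8}  →  V:3 E:3  edges: 0-p->2 1-r->0 1-p->2
halt: no rule applies after step 2
NF nodes: {0:A, 1:D, 2:B}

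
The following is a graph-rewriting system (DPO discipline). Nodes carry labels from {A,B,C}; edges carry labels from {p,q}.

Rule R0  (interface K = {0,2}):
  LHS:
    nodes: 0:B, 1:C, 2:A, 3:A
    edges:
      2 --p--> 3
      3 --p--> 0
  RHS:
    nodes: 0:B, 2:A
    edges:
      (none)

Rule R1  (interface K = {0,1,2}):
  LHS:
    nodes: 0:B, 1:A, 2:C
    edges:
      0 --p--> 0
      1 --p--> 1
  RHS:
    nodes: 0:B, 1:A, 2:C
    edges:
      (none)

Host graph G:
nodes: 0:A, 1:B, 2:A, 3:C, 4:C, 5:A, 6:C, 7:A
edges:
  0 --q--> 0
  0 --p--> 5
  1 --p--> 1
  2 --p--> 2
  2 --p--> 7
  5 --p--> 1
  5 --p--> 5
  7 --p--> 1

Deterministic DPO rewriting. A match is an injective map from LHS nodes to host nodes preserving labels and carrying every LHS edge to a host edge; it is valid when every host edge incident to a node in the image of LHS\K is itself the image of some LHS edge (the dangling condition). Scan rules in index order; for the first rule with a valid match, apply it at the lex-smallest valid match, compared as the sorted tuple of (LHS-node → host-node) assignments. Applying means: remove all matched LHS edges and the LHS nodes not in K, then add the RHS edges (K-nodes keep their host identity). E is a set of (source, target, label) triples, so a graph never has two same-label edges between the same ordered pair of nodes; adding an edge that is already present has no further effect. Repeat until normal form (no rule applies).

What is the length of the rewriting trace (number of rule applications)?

Answer: 2

Rewrite trace:
start.  V:8 E:8  edges: 0-q->0 0-p->5 1-p->1 2-p->2 2-p->7 5-p->1 5-p->5 7-p->1
1. fire R0 via {0↦1, 1↦3, 2↦2, 3↦7}  →  V:6 E:6  edges: 0-q->0 0-p->5 1-p->1 2-p->2 5-p->1 5-p->5
2. fire R1 via {0↦1, 1↦2, 2↦4}  →  V:6 E:4  edges: 0-q->0 0-p->5 5-p->1 5-p->5
normal form: no rule applies after step 2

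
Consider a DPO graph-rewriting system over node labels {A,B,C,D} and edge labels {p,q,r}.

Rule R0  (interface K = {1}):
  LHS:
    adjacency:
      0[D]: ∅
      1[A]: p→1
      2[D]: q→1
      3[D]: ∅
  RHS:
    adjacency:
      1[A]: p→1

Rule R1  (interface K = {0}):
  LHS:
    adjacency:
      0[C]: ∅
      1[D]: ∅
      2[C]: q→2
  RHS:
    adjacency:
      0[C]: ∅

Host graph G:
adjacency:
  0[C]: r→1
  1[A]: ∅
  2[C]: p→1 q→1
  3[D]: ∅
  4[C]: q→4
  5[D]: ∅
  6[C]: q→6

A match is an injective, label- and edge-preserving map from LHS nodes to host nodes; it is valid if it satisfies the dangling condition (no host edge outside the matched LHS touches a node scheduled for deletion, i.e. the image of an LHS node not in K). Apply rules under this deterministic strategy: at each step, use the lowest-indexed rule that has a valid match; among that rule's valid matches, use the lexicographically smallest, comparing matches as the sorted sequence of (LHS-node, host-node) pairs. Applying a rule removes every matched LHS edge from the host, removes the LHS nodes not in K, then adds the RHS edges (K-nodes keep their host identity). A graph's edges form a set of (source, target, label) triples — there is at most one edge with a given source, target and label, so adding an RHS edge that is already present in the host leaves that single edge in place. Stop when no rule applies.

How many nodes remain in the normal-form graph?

start.  V:7 E:5  edges: 0-r->1 2-p->1 2-q->1 4-q->4 6-q->6
1. fire R1 via {0↦0, 1↦3, 2↦4}  →  V:5 E:4  edges: 0-r->1 2-p->1 2-q->1 6-q->6
2. fire R1 via {0↦0, 1↦5, 2↦6}  →  V:3 E:3  edges: 0-r->1 2-p->1 2-q->1
normal form: no rule applies after step 2
NF nodes: {0:C, 1:A, 2:C}

Answer: 3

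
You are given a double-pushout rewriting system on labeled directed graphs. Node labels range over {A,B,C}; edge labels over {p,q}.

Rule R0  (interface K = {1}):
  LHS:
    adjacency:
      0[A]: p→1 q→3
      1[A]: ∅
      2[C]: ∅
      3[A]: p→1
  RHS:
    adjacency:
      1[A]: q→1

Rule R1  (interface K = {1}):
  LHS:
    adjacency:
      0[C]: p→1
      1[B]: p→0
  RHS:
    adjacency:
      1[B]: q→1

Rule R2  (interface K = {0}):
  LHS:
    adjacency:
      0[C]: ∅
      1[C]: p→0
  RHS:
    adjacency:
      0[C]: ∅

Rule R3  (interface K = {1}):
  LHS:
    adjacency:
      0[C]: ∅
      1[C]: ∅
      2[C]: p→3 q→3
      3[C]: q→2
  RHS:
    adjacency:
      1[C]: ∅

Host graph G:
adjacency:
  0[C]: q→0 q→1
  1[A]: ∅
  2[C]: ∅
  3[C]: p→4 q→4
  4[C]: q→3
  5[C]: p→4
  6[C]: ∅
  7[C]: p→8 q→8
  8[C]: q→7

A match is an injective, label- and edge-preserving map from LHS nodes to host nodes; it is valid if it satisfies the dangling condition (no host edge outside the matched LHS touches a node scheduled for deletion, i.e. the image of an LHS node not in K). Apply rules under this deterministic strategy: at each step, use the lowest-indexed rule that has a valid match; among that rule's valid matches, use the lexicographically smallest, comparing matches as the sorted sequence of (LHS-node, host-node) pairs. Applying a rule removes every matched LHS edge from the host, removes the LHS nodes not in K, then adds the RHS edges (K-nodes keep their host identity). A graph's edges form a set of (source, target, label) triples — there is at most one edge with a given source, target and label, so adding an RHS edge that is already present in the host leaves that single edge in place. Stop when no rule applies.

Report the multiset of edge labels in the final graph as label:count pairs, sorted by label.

Answer: q:2

Steps:
[0] host  ⇒  9 nodes, 9 edges  {0-q->0 0-q->1 3-p->4 3-q->4 4-q->3 5-p->4 7-p->8 7-q->8 8-q->7}
[1] R2 @ {0↦4, 1↦5}  ⇒  8 nodes, 8 edges  {0-q->0 0-q->1 3-p->4 3-q->4 4-q->3 7-p->8 7-q->8 8-q->7}
[2] R3 @ {0↦2, 1↦0, 2↦3, 3↦4}  ⇒  5 nodes, 5 edges  {0-q->0 0-q->1 7-p->8 7-q->8 8-q->7}
[3] R3 @ {0↦6, 1↦0, 2↦7, 3↦8}  ⇒  2 nodes, 2 edges  {0-q->0 0-q->1}
normal form: no rule applies after step 3
NF edges: [(0, 0, 'q'), (0, 1, 'q')]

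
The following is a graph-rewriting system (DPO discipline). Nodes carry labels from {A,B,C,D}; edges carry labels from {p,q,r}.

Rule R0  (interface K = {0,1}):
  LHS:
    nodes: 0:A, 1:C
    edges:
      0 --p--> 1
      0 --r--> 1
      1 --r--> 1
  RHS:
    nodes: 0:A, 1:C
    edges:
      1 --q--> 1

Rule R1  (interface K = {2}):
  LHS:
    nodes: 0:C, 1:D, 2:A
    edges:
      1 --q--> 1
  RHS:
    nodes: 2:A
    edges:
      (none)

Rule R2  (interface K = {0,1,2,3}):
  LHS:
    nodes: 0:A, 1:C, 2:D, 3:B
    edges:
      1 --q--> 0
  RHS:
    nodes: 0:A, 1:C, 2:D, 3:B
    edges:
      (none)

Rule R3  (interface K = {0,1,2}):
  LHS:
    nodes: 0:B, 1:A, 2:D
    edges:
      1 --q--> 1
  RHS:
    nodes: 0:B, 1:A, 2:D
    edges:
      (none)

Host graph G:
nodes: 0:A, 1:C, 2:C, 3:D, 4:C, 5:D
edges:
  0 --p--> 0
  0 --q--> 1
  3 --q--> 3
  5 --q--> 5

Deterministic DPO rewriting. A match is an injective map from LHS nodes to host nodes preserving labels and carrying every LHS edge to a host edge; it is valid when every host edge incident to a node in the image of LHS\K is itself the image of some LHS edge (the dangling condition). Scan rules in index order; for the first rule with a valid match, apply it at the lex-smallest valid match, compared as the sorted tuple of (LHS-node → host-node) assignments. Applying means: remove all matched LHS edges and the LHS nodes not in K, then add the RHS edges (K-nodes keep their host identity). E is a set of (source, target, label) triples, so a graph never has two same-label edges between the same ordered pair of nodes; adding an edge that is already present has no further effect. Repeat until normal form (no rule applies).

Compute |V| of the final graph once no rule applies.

start.  V:6 E:4  edges: 0-p->0 0-q->1 3-q->3 5-q->5
1. fire R1 via {0↦2, 1↦3, 2↦0}  →  V:4 E:3  edges: 0-p->0 0-q->1 5-q->5
2. fire R1 via {0↦4, 1↦5, 2↦0}  →  V:2 E:2  edges: 0-p->0 0-q->1
normal form: no rule applies after step 2
NF nodes: {0:A, 1:C}

Answer: 2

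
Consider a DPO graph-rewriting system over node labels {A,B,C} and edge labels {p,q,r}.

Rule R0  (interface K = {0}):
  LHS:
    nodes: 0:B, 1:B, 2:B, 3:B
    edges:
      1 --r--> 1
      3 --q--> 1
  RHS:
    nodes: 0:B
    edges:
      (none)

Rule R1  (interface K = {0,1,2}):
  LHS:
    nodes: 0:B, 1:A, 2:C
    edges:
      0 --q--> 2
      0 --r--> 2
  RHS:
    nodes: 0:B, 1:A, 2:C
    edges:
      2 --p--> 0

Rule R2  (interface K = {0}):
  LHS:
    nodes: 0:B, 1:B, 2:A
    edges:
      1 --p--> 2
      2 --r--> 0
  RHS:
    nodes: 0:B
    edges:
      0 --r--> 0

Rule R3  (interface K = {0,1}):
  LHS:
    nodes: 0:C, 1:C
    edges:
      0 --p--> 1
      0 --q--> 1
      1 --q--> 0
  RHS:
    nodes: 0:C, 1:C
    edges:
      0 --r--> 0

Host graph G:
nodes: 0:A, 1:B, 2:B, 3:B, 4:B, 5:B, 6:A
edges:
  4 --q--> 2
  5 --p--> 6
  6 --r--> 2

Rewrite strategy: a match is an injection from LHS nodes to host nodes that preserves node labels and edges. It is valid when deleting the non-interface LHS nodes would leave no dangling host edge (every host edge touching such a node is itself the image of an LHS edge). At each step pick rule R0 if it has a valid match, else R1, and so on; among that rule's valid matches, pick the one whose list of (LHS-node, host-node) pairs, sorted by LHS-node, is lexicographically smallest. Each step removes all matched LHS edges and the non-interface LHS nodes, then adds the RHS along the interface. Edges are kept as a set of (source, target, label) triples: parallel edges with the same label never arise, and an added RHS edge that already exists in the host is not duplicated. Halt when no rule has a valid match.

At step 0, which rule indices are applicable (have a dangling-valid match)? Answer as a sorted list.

R0: no valid match — LHS pattern not found
R1: no valid match — LHS pattern not found
R2: 1 valid match — {0↦2, 1↦5, 2↦6}
R3: no valid match — LHS pattern not found

Answer: [R2]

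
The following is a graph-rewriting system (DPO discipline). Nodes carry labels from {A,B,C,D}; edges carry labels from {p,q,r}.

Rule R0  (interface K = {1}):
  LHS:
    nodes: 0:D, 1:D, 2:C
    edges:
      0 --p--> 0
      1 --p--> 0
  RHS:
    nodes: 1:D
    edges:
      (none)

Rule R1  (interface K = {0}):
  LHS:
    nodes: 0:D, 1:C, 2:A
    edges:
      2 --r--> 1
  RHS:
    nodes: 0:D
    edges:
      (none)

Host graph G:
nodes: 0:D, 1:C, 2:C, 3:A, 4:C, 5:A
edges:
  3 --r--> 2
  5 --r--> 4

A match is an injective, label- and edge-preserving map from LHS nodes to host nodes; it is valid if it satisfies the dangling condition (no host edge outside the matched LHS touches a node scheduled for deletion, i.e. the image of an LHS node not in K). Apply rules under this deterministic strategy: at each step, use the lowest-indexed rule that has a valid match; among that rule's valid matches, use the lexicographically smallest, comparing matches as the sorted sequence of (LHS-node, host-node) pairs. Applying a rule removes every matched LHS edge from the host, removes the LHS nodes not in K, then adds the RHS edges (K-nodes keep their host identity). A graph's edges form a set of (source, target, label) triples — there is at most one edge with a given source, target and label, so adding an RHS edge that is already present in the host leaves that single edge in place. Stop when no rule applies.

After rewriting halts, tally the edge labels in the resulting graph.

initial: |V|=6 |E|=2  E = 3-r->2 5-r->4
step 1: apply R1 at {0↦0, 1↦2, 2↦3}  → |V|=4 |E|=1  E = 5-r->4
step 2: apply R1 at {0↦0, 1↦4, 2↦5}  → |V|=2 |E|=0  E = ∅
halt: no rule applies after step 2
NF edges: []

Answer: (no edges)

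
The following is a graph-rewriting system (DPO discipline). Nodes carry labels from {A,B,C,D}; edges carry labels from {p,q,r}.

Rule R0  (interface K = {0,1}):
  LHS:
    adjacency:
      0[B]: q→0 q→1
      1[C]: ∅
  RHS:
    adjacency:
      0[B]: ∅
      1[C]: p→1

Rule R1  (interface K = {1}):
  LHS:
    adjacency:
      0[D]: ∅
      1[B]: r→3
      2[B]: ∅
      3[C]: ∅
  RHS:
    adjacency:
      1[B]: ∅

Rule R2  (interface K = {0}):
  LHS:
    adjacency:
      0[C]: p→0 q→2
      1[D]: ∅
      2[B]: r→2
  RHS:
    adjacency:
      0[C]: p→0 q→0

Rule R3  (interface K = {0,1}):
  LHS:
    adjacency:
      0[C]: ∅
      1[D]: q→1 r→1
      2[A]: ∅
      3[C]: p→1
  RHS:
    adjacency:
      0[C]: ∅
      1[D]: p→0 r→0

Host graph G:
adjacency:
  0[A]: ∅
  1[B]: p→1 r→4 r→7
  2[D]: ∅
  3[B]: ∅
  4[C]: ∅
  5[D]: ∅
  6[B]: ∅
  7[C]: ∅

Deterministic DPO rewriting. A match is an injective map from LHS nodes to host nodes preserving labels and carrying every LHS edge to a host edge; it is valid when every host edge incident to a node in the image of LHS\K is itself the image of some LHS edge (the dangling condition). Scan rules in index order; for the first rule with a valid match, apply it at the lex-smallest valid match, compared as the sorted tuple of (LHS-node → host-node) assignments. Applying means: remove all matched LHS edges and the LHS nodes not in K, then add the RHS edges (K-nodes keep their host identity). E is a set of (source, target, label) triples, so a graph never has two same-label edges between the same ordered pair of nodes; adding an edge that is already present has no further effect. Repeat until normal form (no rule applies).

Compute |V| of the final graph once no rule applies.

initial: |V|=8 |E|=3  E = 1-p->1 1-r->4 1-r->7
step 1: apply R1 at {0↦2, 1↦1, 2↦3, 3↦4}  → |V|=5 |E|=2  E = 1-p->1 1-r->7
step 2: apply R1 at {0↦5, 1↦1, 2↦6, 3↦7}  → |V|=2 |E|=1  E = 1-p->1
halt: no rule applies after step 2
NF nodes: {0:A, 1:B}

Answer: 2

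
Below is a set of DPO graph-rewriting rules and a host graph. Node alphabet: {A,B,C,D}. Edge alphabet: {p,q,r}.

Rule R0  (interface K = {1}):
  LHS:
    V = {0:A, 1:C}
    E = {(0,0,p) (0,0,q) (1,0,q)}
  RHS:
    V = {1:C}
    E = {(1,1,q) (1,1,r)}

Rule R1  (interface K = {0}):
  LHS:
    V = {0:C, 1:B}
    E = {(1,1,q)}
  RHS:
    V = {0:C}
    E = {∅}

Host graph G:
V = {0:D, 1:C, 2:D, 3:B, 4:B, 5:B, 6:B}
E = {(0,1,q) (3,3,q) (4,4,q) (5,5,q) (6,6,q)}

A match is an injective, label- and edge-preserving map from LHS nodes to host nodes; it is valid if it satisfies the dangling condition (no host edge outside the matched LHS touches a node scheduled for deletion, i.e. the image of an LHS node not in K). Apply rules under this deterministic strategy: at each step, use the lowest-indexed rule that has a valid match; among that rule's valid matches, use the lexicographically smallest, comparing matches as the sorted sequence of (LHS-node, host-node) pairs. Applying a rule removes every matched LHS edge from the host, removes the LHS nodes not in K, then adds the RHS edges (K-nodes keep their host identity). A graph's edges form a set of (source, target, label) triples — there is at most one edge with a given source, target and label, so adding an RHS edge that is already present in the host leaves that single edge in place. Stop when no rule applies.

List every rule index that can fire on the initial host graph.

R0: no valid match — LHS pattern not found
R1: 4 valid matches — {0↦1, 1↦3}, {0↦1, 1↦4}, {0↦1, 1↦5} (+1 more)

Answer: [R1]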